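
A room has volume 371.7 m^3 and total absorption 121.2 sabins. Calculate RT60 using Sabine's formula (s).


Given values:
  V = 371.7 m^3
  A = 121.2 sabins
Formula: RT60 = 0.161 * V / A
Numerator: 0.161 * 371.7 = 59.8437
RT60 = 59.8437 / 121.2 = 0.494

0.494 s


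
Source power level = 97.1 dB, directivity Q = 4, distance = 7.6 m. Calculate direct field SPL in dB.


Given values:
  Lw = 97.1 dB, Q = 4, r = 7.6 m
Formula: SPL = Lw + 10 * log10(Q / (4 * pi * r^2))
Compute 4 * pi * r^2 = 4 * pi * 7.6^2 = 725.8336
Compute Q / denom = 4 / 725.8336 = 0.0055109
Compute 10 * log10(0.0055109) = -22.5878
SPL = 97.1 + (-22.5878) = 74.51

74.51 dB


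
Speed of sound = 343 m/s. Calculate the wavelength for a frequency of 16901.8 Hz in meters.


Given values:
  c = 343 m/s, f = 16901.8 Hz
Formula: lambda = c / f
lambda = 343 / 16901.8
lambda = 0.0203

0.0203 m


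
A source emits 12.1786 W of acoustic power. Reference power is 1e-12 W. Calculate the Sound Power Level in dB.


Given values:
  W = 12.1786 W
  W_ref = 1e-12 W
Formula: SWL = 10 * log10(W / W_ref)
Compute ratio: W / W_ref = 12178600000000
Compute log10: log10(12178600000000) = 13.085597
Multiply: SWL = 10 * 13.085597 = 130.86

130.86 dB


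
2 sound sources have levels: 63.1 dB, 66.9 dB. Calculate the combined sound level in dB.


Formula: L_total = 10 * log10( sum(10^(Li/10)) )
  Source 1: 10^(63.1/10) = 2041737.9447
  Source 2: 10^(66.9/10) = 4897788.1937
Sum of linear values = 6939526.1384
L_total = 10 * log10(6939526.1384) = 68.41

68.41 dB


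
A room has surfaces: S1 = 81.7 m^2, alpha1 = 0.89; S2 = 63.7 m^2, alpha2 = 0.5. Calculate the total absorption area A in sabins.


Given surfaces:
  Surface 1: 81.7 * 0.89 = 72.713
  Surface 2: 63.7 * 0.5 = 31.85
Formula: A = sum(Si * alpha_i)
A = 72.713 + 31.85
A = 104.56

104.56 sabins


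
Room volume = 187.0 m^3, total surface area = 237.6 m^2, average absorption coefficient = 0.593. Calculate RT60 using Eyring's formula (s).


Given values:
  V = 187.0 m^3, S = 237.6 m^2, alpha = 0.593
Formula: RT60 = 0.161 * V / (-S * ln(1 - alpha))
Compute ln(1 - 0.593) = ln(0.407) = -0.898942
Denominator: -237.6 * -0.898942 = 213.5886
Numerator: 0.161 * 187.0 = 30.107
RT60 = 30.107 / 213.5886 = 0.141

0.141 s


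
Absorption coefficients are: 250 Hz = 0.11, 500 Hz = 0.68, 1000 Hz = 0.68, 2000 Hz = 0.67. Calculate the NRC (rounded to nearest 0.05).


Given values:
  a_250 = 0.11, a_500 = 0.68
  a_1000 = 0.68, a_2000 = 0.67
Formula: NRC = (a250 + a500 + a1000 + a2000) / 4
Sum = 0.11 + 0.68 + 0.68 + 0.67 = 2.14
NRC = 2.14 / 4 = 0.535
Rounded to nearest 0.05: 0.55

0.55


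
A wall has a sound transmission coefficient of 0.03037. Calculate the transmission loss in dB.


Given values:
  tau = 0.03037
Formula: TL = 10 * log10(1 / tau)
Compute 1 / tau = 1 / 0.03037 = 32.9272
Compute log10(32.9272) = 1.517555
TL = 10 * 1.517555 = 15.18

15.18 dB


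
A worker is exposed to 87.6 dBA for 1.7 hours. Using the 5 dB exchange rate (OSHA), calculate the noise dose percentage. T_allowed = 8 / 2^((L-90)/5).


Given values:
  L = 87.6 dBA, T = 1.7 hours
Formula: T_allowed = 8 / 2^((L - 90) / 5)
Compute exponent: (87.6 - 90) / 5 = -0.48
Compute 2^(-0.48) = 0.716978
T_allowed = 8 / 0.716978 = 11.157943 hours
Dose = (T / T_allowed) * 100
Dose = (1.7 / 11.157943) * 100 = 15.24

15.24 %


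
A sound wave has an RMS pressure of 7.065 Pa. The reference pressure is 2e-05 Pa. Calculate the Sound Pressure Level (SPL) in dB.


Given values:
  p = 7.065 Pa
  p_ref = 2e-05 Pa
Formula: SPL = 20 * log10(p / p_ref)
Compute ratio: p / p_ref = 7.065 / 2e-05 = 353250
Compute log10: log10(353250) = 5.548082
Multiply: SPL = 20 * 5.548082 = 110.96

110.96 dB


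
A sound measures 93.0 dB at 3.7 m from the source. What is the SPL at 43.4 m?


Given values:
  SPL1 = 93.0 dB, r1 = 3.7 m, r2 = 43.4 m
Formula: SPL2 = SPL1 - 20 * log10(r2 / r1)
Compute ratio: r2 / r1 = 43.4 / 3.7 = 11.7297
Compute log10: log10(11.7297) = 1.069287
Compute drop: 20 * 1.069287 = 21.3857
SPL2 = 93.0 - 21.3857 = 71.61

71.61 dB


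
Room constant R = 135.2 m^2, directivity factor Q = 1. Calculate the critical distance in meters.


Given values:
  R = 135.2 m^2, Q = 1
Formula: d_c = 0.141 * sqrt(Q * R)
Compute Q * R = 1 * 135.2 = 135.2
Compute sqrt(135.2) = 11.6276
d_c = 0.141 * 11.6276 = 1.639

1.639 m


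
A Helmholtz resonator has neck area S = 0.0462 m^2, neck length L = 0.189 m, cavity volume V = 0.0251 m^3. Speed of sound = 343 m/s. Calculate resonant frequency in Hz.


Given values:
  S = 0.0462 m^2, L = 0.189 m, V = 0.0251 m^3, c = 343 m/s
Formula: f = (c / (2*pi)) * sqrt(S / (V * L))
Compute V * L = 0.0251 * 0.189 = 0.0047439
Compute S / (V * L) = 0.0462 / 0.0047439 = 9.7388
Compute sqrt(9.7388) = 3.120705
Compute c / (2*pi) = 343 / 6.283185 = 54.590148
f = 54.590148 * 3.120705 = 170.36

170.36 Hz


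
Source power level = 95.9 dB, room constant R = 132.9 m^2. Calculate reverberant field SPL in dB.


Given values:
  Lw = 95.9 dB, R = 132.9 m^2
Formula: SPL = Lw + 10 * log10(4 / R)
Compute 4 / R = 4 / 132.9 = 0.030098
Compute 10 * log10(0.030098) = -15.2146
SPL = 95.9 + (-15.2146) = 80.69

80.69 dB


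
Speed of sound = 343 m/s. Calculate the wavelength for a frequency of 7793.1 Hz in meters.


Given values:
  c = 343 m/s, f = 7793.1 Hz
Formula: lambda = c / f
lambda = 343 / 7793.1
lambda = 0.044

0.044 m


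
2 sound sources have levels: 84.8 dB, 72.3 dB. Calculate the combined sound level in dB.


Formula: L_total = 10 * log10( sum(10^(Li/10)) )
  Source 1: 10^(84.8/10) = 301995172.0402
  Source 2: 10^(72.3/10) = 16982436.5246
Sum of linear values = 318977608.5648
L_total = 10 * log10(318977608.5648) = 85.04

85.04 dB


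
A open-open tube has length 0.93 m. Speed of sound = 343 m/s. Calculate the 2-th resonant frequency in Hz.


Given values:
  Tube type: open-open, L = 0.93 m, c = 343 m/s, n = 2
Formula: f_n = n * c / (2 * L)
Compute 2 * L = 2 * 0.93 = 1.86
f = 2 * 343 / 1.86
f = 368.82

368.82 Hz


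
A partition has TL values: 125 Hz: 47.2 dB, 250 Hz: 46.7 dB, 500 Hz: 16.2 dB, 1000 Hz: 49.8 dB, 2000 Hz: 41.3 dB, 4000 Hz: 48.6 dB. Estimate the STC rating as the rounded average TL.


Given TL values at each frequency:
  125 Hz: 47.2 dB
  250 Hz: 46.7 dB
  500 Hz: 16.2 dB
  1000 Hz: 49.8 dB
  2000 Hz: 41.3 dB
  4000 Hz: 48.6 dB
Formula: STC ~ round(average of TL values)
Sum = 47.2 + 46.7 + 16.2 + 49.8 + 41.3 + 48.6 = 249.8
Average = 249.8 / 6 = 41.63
Rounded: 42

42


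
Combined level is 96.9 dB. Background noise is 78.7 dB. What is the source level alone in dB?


Given values:
  L_total = 96.9 dB, L_bg = 78.7 dB
Formula: L_source = 10 * log10(10^(L_total/10) - 10^(L_bg/10))
Convert to linear:
  10^(96.9/10) = 4897788193.6845
  10^(78.7/10) = 74131024.1301
Difference: 4897788193.6845 - 74131024.1301 = 4823657169.5544
L_source = 10 * log10(4823657169.5544) = 96.83

96.83 dB


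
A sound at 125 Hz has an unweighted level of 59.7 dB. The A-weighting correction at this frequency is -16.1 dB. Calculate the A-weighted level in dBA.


Given values:
  SPL = 59.7 dB
  A-weighting at 125 Hz = -16.1 dB
Formula: L_A = SPL + A_weight
L_A = 59.7 + (-16.1)
L_A = 43.6

43.6 dBA


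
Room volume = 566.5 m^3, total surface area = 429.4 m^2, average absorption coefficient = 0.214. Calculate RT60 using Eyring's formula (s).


Given values:
  V = 566.5 m^3, S = 429.4 m^2, alpha = 0.214
Formula: RT60 = 0.161 * V / (-S * ln(1 - alpha))
Compute ln(1 - 0.214) = ln(0.786) = -0.240798
Denominator: -429.4 * -0.240798 = 103.3987
Numerator: 0.161 * 566.5 = 91.2065
RT60 = 91.2065 / 103.3987 = 0.882

0.882 s


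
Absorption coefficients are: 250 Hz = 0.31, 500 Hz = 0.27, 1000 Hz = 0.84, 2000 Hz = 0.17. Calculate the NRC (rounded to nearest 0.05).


Given values:
  a_250 = 0.31, a_500 = 0.27
  a_1000 = 0.84, a_2000 = 0.17
Formula: NRC = (a250 + a500 + a1000 + a2000) / 4
Sum = 0.31 + 0.27 + 0.84 + 0.17 = 1.59
NRC = 1.59 / 4 = 0.3975
Rounded to nearest 0.05: 0.4

0.4


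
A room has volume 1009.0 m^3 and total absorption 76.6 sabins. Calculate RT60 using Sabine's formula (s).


Given values:
  V = 1009.0 m^3
  A = 76.6 sabins
Formula: RT60 = 0.161 * V / A
Numerator: 0.161 * 1009.0 = 162.449
RT60 = 162.449 / 76.6 = 2.121

2.121 s


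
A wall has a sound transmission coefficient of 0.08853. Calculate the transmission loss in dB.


Given values:
  tau = 0.08853
Formula: TL = 10 * log10(1 / tau)
Compute 1 / tau = 1 / 0.08853 = 11.2956
Compute log10(11.2956) = 1.052909
TL = 10 * 1.052909 = 10.53

10.53 dB


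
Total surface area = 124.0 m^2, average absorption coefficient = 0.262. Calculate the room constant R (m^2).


Given values:
  S = 124.0 m^2, alpha = 0.262
Formula: R = S * alpha / (1 - alpha)
Numerator: 124.0 * 0.262 = 32.488
Denominator: 1 - 0.262 = 0.738
R = 32.488 / 0.738 = 44.02

44.02 m^2


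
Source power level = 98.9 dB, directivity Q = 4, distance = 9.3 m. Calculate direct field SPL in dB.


Given values:
  Lw = 98.9 dB, Q = 4, r = 9.3 m
Formula: SPL = Lw + 10 * log10(Q / (4 * pi * r^2))
Compute 4 * pi * r^2 = 4 * pi * 9.3^2 = 1086.8654
Compute Q / denom = 4 / 1086.8654 = 0.00368031
Compute 10 * log10(0.00368031) = -24.3412
SPL = 98.9 + (-24.3412) = 74.56

74.56 dB


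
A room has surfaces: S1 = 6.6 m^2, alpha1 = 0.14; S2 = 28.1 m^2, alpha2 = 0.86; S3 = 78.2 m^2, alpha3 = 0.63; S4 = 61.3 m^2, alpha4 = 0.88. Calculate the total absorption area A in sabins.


Given surfaces:
  Surface 1: 6.6 * 0.14 = 0.924
  Surface 2: 28.1 * 0.86 = 24.166
  Surface 3: 78.2 * 0.63 = 49.266
  Surface 4: 61.3 * 0.88 = 53.944
Formula: A = sum(Si * alpha_i)
A = 0.924 + 24.166 + 49.266 + 53.944
A = 128.3

128.3 sabins


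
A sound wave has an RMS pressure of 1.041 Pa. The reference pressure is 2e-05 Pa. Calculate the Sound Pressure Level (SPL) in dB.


Given values:
  p = 1.041 Pa
  p_ref = 2e-05 Pa
Formula: SPL = 20 * log10(p / p_ref)
Compute ratio: p / p_ref = 1.041 / 2e-05 = 52050
Compute log10: log10(52050) = 4.716421
Multiply: SPL = 20 * 4.716421 = 94.33

94.33 dB


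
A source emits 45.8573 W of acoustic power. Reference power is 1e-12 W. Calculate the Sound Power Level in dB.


Given values:
  W = 45.8573 W
  W_ref = 1e-12 W
Formula: SWL = 10 * log10(W / W_ref)
Compute ratio: W / W_ref = 45857300000000
Compute log10: log10(45857300000000) = 13.661408
Multiply: SWL = 10 * 13.661408 = 136.61

136.61 dB


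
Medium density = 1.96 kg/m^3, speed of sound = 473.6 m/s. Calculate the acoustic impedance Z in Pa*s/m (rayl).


Given values:
  rho = 1.96 kg/m^3
  c = 473.6 m/s
Formula: Z = rho * c
Z = 1.96 * 473.6
Z = 928.26

928.26 rayl


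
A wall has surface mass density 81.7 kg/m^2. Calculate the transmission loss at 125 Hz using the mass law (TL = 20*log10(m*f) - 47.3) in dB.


Given values:
  m = 81.7 kg/m^2, f = 125 Hz
Formula: TL = 20 * log10(m * f) - 47.3
Compute m * f = 81.7 * 125 = 10212.5
Compute log10(10212.5) = 4.009132
Compute 20 * 4.009132 = 80.1826
TL = 80.1826 - 47.3 = 32.88

32.88 dB


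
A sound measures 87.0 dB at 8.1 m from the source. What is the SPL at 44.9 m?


Given values:
  SPL1 = 87.0 dB, r1 = 8.1 m, r2 = 44.9 m
Formula: SPL2 = SPL1 - 20 * log10(r2 / r1)
Compute ratio: r2 / r1 = 44.9 / 8.1 = 5.5432
Compute log10: log10(5.5432) = 0.743761
Compute drop: 20 * 0.743761 = 14.8752
SPL2 = 87.0 - 14.8752 = 72.12

72.12 dB


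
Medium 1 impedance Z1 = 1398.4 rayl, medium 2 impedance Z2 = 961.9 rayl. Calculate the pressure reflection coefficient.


Given values:
  Z1 = 1398.4 rayl, Z2 = 961.9 rayl
Formula: R = (Z2 - Z1) / (Z2 + Z1)
Numerator: Z2 - Z1 = 961.9 - 1398.4 = -436.5
Denominator: Z2 + Z1 = 961.9 + 1398.4 = 2360.3
R = -436.5 / 2360.3 = -0.1849

-0.1849


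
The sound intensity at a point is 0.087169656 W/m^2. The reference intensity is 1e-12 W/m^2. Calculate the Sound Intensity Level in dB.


Given values:
  I = 0.087169656 W/m^2
  I_ref = 1e-12 W/m^2
Formula: SIL = 10 * log10(I / I_ref)
Compute ratio: I / I_ref = 87169656000
Compute log10: log10(87169656000) = 10.940365
Multiply: SIL = 10 * 10.940365 = 109.4

109.4 dB


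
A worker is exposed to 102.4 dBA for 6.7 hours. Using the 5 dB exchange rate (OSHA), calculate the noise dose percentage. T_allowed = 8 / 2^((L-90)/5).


Given values:
  L = 102.4 dBA, T = 6.7 hours
Formula: T_allowed = 8 / 2^((L - 90) / 5)
Compute exponent: (102.4 - 90) / 5 = 2.48
Compute 2^(2.48) = 5.578975
T_allowed = 8 / 5.578975 = 1.433955 hours
Dose = (T / T_allowed) * 100
Dose = (6.7 / 1.433955) * 100 = 467.24

467.24 %


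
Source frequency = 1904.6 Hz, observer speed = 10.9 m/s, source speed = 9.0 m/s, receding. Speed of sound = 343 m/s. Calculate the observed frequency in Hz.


Given values:
  f_s = 1904.6 Hz, v_o = 10.9 m/s, v_s = 9.0 m/s
  Direction: receding
Formula: f_o = f_s * (c - v_o) / (c + v_s)
Numerator: c - v_o = 343 - 10.9 = 332.1
Denominator: c + v_s = 343 + 9.0 = 352.0
f_o = 1904.6 * 332.1 / 352.0 = 1796.93

1796.93 Hz


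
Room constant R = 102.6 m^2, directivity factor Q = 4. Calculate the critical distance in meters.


Given values:
  R = 102.6 m^2, Q = 4
Formula: d_c = 0.141 * sqrt(Q * R)
Compute Q * R = 4 * 102.6 = 410.4
Compute sqrt(410.4) = 20.2583
d_c = 0.141 * 20.2583 = 2.856

2.856 m


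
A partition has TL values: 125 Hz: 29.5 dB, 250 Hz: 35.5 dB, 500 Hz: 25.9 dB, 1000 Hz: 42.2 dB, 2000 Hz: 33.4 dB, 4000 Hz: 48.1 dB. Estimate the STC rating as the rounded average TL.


Given TL values at each frequency:
  125 Hz: 29.5 dB
  250 Hz: 35.5 dB
  500 Hz: 25.9 dB
  1000 Hz: 42.2 dB
  2000 Hz: 33.4 dB
  4000 Hz: 48.1 dB
Formula: STC ~ round(average of TL values)
Sum = 29.5 + 35.5 + 25.9 + 42.2 + 33.4 + 48.1 = 214.6
Average = 214.6 / 6 = 35.77
Rounded: 36

36


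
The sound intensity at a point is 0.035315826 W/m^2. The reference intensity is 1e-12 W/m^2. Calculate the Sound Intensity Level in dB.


Given values:
  I = 0.035315826 W/m^2
  I_ref = 1e-12 W/m^2
Formula: SIL = 10 * log10(I / I_ref)
Compute ratio: I / I_ref = 35315826000
Compute log10: log10(35315826000) = 10.547969
Multiply: SIL = 10 * 10.547969 = 105.48

105.48 dB


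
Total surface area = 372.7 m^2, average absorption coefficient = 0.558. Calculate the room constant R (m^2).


Given values:
  S = 372.7 m^2, alpha = 0.558
Formula: R = S * alpha / (1 - alpha)
Numerator: 372.7 * 0.558 = 207.9666
Denominator: 1 - 0.558 = 0.442
R = 207.9666 / 0.442 = 470.51

470.51 m^2


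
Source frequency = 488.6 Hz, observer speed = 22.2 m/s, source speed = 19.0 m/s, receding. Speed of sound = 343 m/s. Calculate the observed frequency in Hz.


Given values:
  f_s = 488.6 Hz, v_o = 22.2 m/s, v_s = 19.0 m/s
  Direction: receding
Formula: f_o = f_s * (c - v_o) / (c + v_s)
Numerator: c - v_o = 343 - 22.2 = 320.8
Denominator: c + v_s = 343 + 19.0 = 362.0
f_o = 488.6 * 320.8 / 362.0 = 432.99

432.99 Hz


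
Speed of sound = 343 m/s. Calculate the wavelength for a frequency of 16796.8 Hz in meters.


Given values:
  c = 343 m/s, f = 16796.8 Hz
Formula: lambda = c / f
lambda = 343 / 16796.8
lambda = 0.0204

0.0204 m


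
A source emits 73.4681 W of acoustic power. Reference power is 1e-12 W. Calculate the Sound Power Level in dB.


Given values:
  W = 73.4681 W
  W_ref = 1e-12 W
Formula: SWL = 10 * log10(W / W_ref)
Compute ratio: W / W_ref = 73468100000000
Compute log10: log10(73468100000000) = 13.866099
Multiply: SWL = 10 * 13.866099 = 138.66

138.66 dB


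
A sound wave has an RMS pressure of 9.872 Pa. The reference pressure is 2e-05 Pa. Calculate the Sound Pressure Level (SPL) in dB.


Given values:
  p = 9.872 Pa
  p_ref = 2e-05 Pa
Formula: SPL = 20 * log10(p / p_ref)
Compute ratio: p / p_ref = 9.872 / 2e-05 = 493600
Compute log10: log10(493600) = 5.693375
Multiply: SPL = 20 * 5.693375 = 113.87

113.87 dB


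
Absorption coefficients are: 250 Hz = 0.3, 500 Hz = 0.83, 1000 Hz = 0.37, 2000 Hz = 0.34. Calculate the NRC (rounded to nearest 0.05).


Given values:
  a_250 = 0.3, a_500 = 0.83
  a_1000 = 0.37, a_2000 = 0.34
Formula: NRC = (a250 + a500 + a1000 + a2000) / 4
Sum = 0.3 + 0.83 + 0.37 + 0.34 = 1.84
NRC = 1.84 / 4 = 0.46
Rounded to nearest 0.05: 0.45

0.45


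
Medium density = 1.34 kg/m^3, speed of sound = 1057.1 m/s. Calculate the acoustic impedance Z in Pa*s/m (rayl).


Given values:
  rho = 1.34 kg/m^3
  c = 1057.1 m/s
Formula: Z = rho * c
Z = 1.34 * 1057.1
Z = 1416.51

1416.51 rayl


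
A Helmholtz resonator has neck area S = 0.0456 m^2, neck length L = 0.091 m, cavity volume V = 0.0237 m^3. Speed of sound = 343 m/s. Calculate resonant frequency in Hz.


Given values:
  S = 0.0456 m^2, L = 0.091 m, V = 0.0237 m^3, c = 343 m/s
Formula: f = (c / (2*pi)) * sqrt(S / (V * L))
Compute V * L = 0.0237 * 0.091 = 0.0021567
Compute S / (V * L) = 0.0456 / 0.0021567 = 21.1434
Compute sqrt(21.1434) = 4.598195
Compute c / (2*pi) = 343 / 6.283185 = 54.590148
f = 54.590148 * 4.598195 = 251.02

251.02 Hz


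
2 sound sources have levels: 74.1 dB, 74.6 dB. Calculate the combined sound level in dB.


Formula: L_total = 10 * log10( sum(10^(Li/10)) )
  Source 1: 10^(74.1/10) = 25703957.8277
  Source 2: 10^(74.6/10) = 28840315.0313
Sum of linear values = 54544272.859
L_total = 10 * log10(54544272.859) = 77.37

77.37 dB


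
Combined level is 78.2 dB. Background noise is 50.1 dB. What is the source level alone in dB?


Given values:
  L_total = 78.2 dB, L_bg = 50.1 dB
Formula: L_source = 10 * log10(10^(L_total/10) - 10^(L_bg/10))
Convert to linear:
  10^(78.2/10) = 66069344.8008
  10^(50.1/10) = 102329.2992
Difference: 66069344.8008 - 102329.2992 = 65967015.5016
L_source = 10 * log10(65967015.5016) = 78.19

78.19 dB


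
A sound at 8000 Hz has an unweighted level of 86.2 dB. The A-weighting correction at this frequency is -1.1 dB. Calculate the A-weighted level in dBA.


Given values:
  SPL = 86.2 dB
  A-weighting at 8000 Hz = -1.1 dB
Formula: L_A = SPL + A_weight
L_A = 86.2 + (-1.1)
L_A = 85.1

85.1 dBA


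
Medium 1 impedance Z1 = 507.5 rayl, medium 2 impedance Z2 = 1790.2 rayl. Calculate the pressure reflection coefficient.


Given values:
  Z1 = 507.5 rayl, Z2 = 1790.2 rayl
Formula: R = (Z2 - Z1) / (Z2 + Z1)
Numerator: Z2 - Z1 = 1790.2 - 507.5 = 1282.7
Denominator: Z2 + Z1 = 1790.2 + 507.5 = 2297.7
R = 1282.7 / 2297.7 = 0.5583

0.5583


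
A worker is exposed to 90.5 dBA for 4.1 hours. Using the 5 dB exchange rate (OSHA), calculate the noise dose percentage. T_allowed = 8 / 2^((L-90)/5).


Given values:
  L = 90.5 dBA, T = 4.1 hours
Formula: T_allowed = 8 / 2^((L - 90) / 5)
Compute exponent: (90.5 - 90) / 5 = 0.1
Compute 2^(0.1) = 1.071773
T_allowed = 8 / 1.071773 = 7.464267 hours
Dose = (T / T_allowed) * 100
Dose = (4.1 / 7.464267) * 100 = 54.93

54.93 %


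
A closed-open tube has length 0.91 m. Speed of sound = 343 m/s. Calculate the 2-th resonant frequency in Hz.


Given values:
  Tube type: closed-open, L = 0.91 m, c = 343 m/s, n = 2
Formula: f_n = (2n - 1) * c / (4 * L)
Compute 2n - 1 = 2*2 - 1 = 3
Compute 4 * L = 4 * 0.91 = 3.64
f = 3 * 343 / 3.64
f = 282.69

282.69 Hz


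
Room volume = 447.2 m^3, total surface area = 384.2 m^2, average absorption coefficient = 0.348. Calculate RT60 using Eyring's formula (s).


Given values:
  V = 447.2 m^3, S = 384.2 m^2, alpha = 0.348
Formula: RT60 = 0.161 * V / (-S * ln(1 - alpha))
Compute ln(1 - 0.348) = ln(0.652) = -0.427711
Denominator: -384.2 * -0.427711 = 164.3266
Numerator: 0.161 * 447.2 = 71.9992
RT60 = 71.9992 / 164.3266 = 0.438

0.438 s


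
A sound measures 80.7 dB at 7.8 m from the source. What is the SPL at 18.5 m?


Given values:
  SPL1 = 80.7 dB, r1 = 7.8 m, r2 = 18.5 m
Formula: SPL2 = SPL1 - 20 * log10(r2 / r1)
Compute ratio: r2 / r1 = 18.5 / 7.8 = 2.3718
Compute log10: log10(2.3718) = 0.375078
Compute drop: 20 * 0.375078 = 7.5016
SPL2 = 80.7 - 7.5016 = 73.2

73.2 dB


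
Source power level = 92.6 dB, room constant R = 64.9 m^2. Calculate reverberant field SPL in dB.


Given values:
  Lw = 92.6 dB, R = 64.9 m^2
Formula: SPL = Lw + 10 * log10(4 / R)
Compute 4 / R = 4 / 64.9 = 0.061633
Compute 10 * log10(0.061633) = -12.1019
SPL = 92.6 + (-12.1019) = 80.5

80.5 dB


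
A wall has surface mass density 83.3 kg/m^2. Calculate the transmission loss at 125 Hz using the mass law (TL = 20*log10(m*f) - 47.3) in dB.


Given values:
  m = 83.3 kg/m^2, f = 125 Hz
Formula: TL = 20 * log10(m * f) - 47.3
Compute m * f = 83.3 * 125 = 10412.5
Compute log10(10412.5) = 4.017555
Compute 20 * 4.017555 = 80.3511
TL = 80.3511 - 47.3 = 33.05

33.05 dB


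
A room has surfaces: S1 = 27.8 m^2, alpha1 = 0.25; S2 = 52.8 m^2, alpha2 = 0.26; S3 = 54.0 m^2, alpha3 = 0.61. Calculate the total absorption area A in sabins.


Given surfaces:
  Surface 1: 27.8 * 0.25 = 6.95
  Surface 2: 52.8 * 0.26 = 13.728
  Surface 3: 54.0 * 0.61 = 32.94
Formula: A = sum(Si * alpha_i)
A = 6.95 + 13.728 + 32.94
A = 53.62

53.62 sabins


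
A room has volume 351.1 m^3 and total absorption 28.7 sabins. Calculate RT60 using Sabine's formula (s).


Given values:
  V = 351.1 m^3
  A = 28.7 sabins
Formula: RT60 = 0.161 * V / A
Numerator: 0.161 * 351.1 = 56.5271
RT60 = 56.5271 / 28.7 = 1.97

1.97 s


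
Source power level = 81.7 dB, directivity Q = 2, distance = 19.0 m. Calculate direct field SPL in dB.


Given values:
  Lw = 81.7 dB, Q = 2, r = 19.0 m
Formula: SPL = Lw + 10 * log10(Q / (4 * pi * r^2))
Compute 4 * pi * r^2 = 4 * pi * 19.0^2 = 4536.4598
Compute Q / denom = 2 / 4536.4598 = 0.00044087
Compute 10 * log10(0.00044087) = -33.5569
SPL = 81.7 + (-33.5569) = 48.14

48.14 dB


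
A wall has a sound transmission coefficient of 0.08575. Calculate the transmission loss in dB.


Given values:
  tau = 0.08575
Formula: TL = 10 * log10(1 / tau)
Compute 1 / tau = 1 / 0.08575 = 11.6618
Compute log10(11.6618) = 1.066766
TL = 10 * 1.066766 = 10.67

10.67 dB


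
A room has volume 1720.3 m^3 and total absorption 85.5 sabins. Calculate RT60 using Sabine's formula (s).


Given values:
  V = 1720.3 m^3
  A = 85.5 sabins
Formula: RT60 = 0.161 * V / A
Numerator: 0.161 * 1720.3 = 276.9683
RT60 = 276.9683 / 85.5 = 3.239

3.239 s


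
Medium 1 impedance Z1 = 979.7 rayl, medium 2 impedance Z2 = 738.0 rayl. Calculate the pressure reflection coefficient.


Given values:
  Z1 = 979.7 rayl, Z2 = 738.0 rayl
Formula: R = (Z2 - Z1) / (Z2 + Z1)
Numerator: Z2 - Z1 = 738.0 - 979.7 = -241.7
Denominator: Z2 + Z1 = 738.0 + 979.7 = 1717.7
R = -241.7 / 1717.7 = -0.1407

-0.1407


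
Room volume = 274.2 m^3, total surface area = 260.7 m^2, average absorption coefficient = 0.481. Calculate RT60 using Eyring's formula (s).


Given values:
  V = 274.2 m^3, S = 260.7 m^2, alpha = 0.481
Formula: RT60 = 0.161 * V / (-S * ln(1 - alpha))
Compute ln(1 - 0.481) = ln(0.519) = -0.655851
Denominator: -260.7 * -0.655851 = 170.9804
Numerator: 0.161 * 274.2 = 44.1462
RT60 = 44.1462 / 170.9804 = 0.258

0.258 s


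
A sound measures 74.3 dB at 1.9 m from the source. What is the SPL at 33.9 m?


Given values:
  SPL1 = 74.3 dB, r1 = 1.9 m, r2 = 33.9 m
Formula: SPL2 = SPL1 - 20 * log10(r2 / r1)
Compute ratio: r2 / r1 = 33.9 / 1.9 = 17.8421
Compute log10: log10(17.8421) = 1.251446
Compute drop: 20 * 1.251446 = 25.0289
SPL2 = 74.3 - 25.0289 = 49.27

49.27 dB


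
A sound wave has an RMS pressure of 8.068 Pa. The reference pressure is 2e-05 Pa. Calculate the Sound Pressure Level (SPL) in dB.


Given values:
  p = 8.068 Pa
  p_ref = 2e-05 Pa
Formula: SPL = 20 * log10(p / p_ref)
Compute ratio: p / p_ref = 8.068 / 2e-05 = 403400
Compute log10: log10(403400) = 5.605736
Multiply: SPL = 20 * 5.605736 = 112.11

112.11 dB


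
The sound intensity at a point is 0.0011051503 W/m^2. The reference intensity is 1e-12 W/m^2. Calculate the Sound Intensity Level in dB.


Given values:
  I = 0.0011051503 W/m^2
  I_ref = 1e-12 W/m^2
Formula: SIL = 10 * log10(I / I_ref)
Compute ratio: I / I_ref = 1105150300
Compute log10: log10(1105150300) = 9.043421
Multiply: SIL = 10 * 9.043421 = 90.43

90.43 dB


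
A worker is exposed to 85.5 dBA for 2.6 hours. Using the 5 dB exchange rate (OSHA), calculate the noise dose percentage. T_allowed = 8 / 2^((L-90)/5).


Given values:
  L = 85.5 dBA, T = 2.6 hours
Formula: T_allowed = 8 / 2^((L - 90) / 5)
Compute exponent: (85.5 - 90) / 5 = -0.9
Compute 2^(-0.9) = 0.535887
T_allowed = 8 / 0.535887 = 14.92852 hours
Dose = (T / T_allowed) * 100
Dose = (2.6 / 14.92852) * 100 = 17.42

17.42 %


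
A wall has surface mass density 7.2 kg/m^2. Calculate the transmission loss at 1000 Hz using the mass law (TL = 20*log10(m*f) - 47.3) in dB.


Given values:
  m = 7.2 kg/m^2, f = 1000 Hz
Formula: TL = 20 * log10(m * f) - 47.3
Compute m * f = 7.2 * 1000 = 7200.0
Compute log10(7200.0) = 3.857332
Compute 20 * 3.857332 = 77.1466
TL = 77.1466 - 47.3 = 29.85

29.85 dB


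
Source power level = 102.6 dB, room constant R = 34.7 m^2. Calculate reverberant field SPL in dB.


Given values:
  Lw = 102.6 dB, R = 34.7 m^2
Formula: SPL = Lw + 10 * log10(4 / R)
Compute 4 / R = 4 / 34.7 = 0.115274
Compute 10 * log10(0.115274) = -9.3827
SPL = 102.6 + (-9.3827) = 93.22

93.22 dB


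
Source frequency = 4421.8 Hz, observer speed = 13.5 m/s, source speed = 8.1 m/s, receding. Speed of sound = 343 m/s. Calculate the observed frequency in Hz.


Given values:
  f_s = 4421.8 Hz, v_o = 13.5 m/s, v_s = 8.1 m/s
  Direction: receding
Formula: f_o = f_s * (c - v_o) / (c + v_s)
Numerator: c - v_o = 343 - 13.5 = 329.5
Denominator: c + v_s = 343 + 8.1 = 351.1
f_o = 4421.8 * 329.5 / 351.1 = 4149.77

4149.77 Hz


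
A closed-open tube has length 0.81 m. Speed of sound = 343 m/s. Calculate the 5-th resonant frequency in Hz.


Given values:
  Tube type: closed-open, L = 0.81 m, c = 343 m/s, n = 5
Formula: f_n = (2n - 1) * c / (4 * L)
Compute 2n - 1 = 2*5 - 1 = 9
Compute 4 * L = 4 * 0.81 = 3.24
f = 9 * 343 / 3.24
f = 952.78

952.78 Hz


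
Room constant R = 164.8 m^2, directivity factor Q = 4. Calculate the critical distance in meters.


Given values:
  R = 164.8 m^2, Q = 4
Formula: d_c = 0.141 * sqrt(Q * R)
Compute Q * R = 4 * 164.8 = 659.2
Compute sqrt(659.2) = 25.6749
d_c = 0.141 * 25.6749 = 3.62

3.62 m


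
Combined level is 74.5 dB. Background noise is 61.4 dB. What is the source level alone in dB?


Given values:
  L_total = 74.5 dB, L_bg = 61.4 dB
Formula: L_source = 10 * log10(10^(L_total/10) - 10^(L_bg/10))
Convert to linear:
  10^(74.5/10) = 28183829.3126
  10^(61.4/10) = 1380384.2646
Difference: 28183829.3126 - 1380384.2646 = 26803445.048
L_source = 10 * log10(26803445.048) = 74.28

74.28 dB


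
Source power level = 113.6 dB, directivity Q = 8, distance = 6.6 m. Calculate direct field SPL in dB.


Given values:
  Lw = 113.6 dB, Q = 8, r = 6.6 m
Formula: SPL = Lw + 10 * log10(Q / (4 * pi * r^2))
Compute 4 * pi * r^2 = 4 * pi * 6.6^2 = 547.3911
Compute Q / denom = 8 / 547.3911 = 0.01461478
Compute 10 * log10(0.01461478) = -18.3521
SPL = 113.6 + (-18.3521) = 95.25

95.25 dB


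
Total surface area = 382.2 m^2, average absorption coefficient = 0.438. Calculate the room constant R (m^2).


Given values:
  S = 382.2 m^2, alpha = 0.438
Formula: R = S * alpha / (1 - alpha)
Numerator: 382.2 * 0.438 = 167.4036
Denominator: 1 - 0.438 = 0.562
R = 167.4036 / 0.562 = 297.87

297.87 m^2


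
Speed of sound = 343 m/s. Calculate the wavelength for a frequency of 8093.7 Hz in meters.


Given values:
  c = 343 m/s, f = 8093.7 Hz
Formula: lambda = c / f
lambda = 343 / 8093.7
lambda = 0.0424

0.0424 m


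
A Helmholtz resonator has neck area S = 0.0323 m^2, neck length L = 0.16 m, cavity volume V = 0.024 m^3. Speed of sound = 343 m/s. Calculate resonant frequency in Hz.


Given values:
  S = 0.0323 m^2, L = 0.16 m, V = 0.024 m^3, c = 343 m/s
Formula: f = (c / (2*pi)) * sqrt(S / (V * L))
Compute V * L = 0.024 * 0.16 = 0.00384
Compute S / (V * L) = 0.0323 / 0.00384 = 8.4115
Compute sqrt(8.4115) = 2.900259
Compute c / (2*pi) = 343 / 6.283185 = 54.590148
f = 54.590148 * 2.900259 = 158.33

158.33 Hz


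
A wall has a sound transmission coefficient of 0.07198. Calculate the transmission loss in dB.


Given values:
  tau = 0.07198
Formula: TL = 10 * log10(1 / tau)
Compute 1 / tau = 1 / 0.07198 = 13.8927
Compute log10(13.8927) = 1.142787
TL = 10 * 1.142787 = 11.43

11.43 dB


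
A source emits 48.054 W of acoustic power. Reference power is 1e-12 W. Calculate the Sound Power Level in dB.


Given values:
  W = 48.054 W
  W_ref = 1e-12 W
Formula: SWL = 10 * log10(W / W_ref)
Compute ratio: W / W_ref = 48054000000000
Compute log10: log10(48054000000000) = 13.68173
Multiply: SWL = 10 * 13.68173 = 136.82

136.82 dB


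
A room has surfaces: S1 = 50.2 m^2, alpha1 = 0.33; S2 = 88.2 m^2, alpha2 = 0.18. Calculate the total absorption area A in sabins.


Given surfaces:
  Surface 1: 50.2 * 0.33 = 16.566
  Surface 2: 88.2 * 0.18 = 15.876
Formula: A = sum(Si * alpha_i)
A = 16.566 + 15.876
A = 32.44

32.44 sabins


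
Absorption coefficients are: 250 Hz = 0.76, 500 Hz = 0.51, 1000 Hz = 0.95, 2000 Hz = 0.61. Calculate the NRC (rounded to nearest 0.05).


Given values:
  a_250 = 0.76, a_500 = 0.51
  a_1000 = 0.95, a_2000 = 0.61
Formula: NRC = (a250 + a500 + a1000 + a2000) / 4
Sum = 0.76 + 0.51 + 0.95 + 0.61 = 2.83
NRC = 2.83 / 4 = 0.7075
Rounded to nearest 0.05: 0.7

0.7


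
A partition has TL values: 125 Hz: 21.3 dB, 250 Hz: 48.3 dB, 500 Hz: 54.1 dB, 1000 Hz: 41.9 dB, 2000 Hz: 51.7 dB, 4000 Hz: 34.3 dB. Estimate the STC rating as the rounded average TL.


Given TL values at each frequency:
  125 Hz: 21.3 dB
  250 Hz: 48.3 dB
  500 Hz: 54.1 dB
  1000 Hz: 41.9 dB
  2000 Hz: 51.7 dB
  4000 Hz: 34.3 dB
Formula: STC ~ round(average of TL values)
Sum = 21.3 + 48.3 + 54.1 + 41.9 + 51.7 + 34.3 = 251.6
Average = 251.6 / 6 = 41.93
Rounded: 42

42


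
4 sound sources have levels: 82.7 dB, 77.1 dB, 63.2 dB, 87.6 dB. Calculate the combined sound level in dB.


Formula: L_total = 10 * log10( sum(10^(Li/10)) )
  Source 1: 10^(82.7/10) = 186208713.6663
  Source 2: 10^(77.1/10) = 51286138.3991
  Source 3: 10^(63.2/10) = 2089296.1309
  Source 4: 10^(87.6/10) = 575439937.3372
Sum of linear values = 815024085.5335
L_total = 10 * log10(815024085.5335) = 89.11

89.11 dB


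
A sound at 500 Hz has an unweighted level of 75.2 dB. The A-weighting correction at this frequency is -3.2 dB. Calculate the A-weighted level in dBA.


Given values:
  SPL = 75.2 dB
  A-weighting at 500 Hz = -3.2 dB
Formula: L_A = SPL + A_weight
L_A = 75.2 + (-3.2)
L_A = 72.0

72.0 dBA


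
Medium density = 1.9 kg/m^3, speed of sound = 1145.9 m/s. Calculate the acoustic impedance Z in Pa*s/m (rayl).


Given values:
  rho = 1.9 kg/m^3
  c = 1145.9 m/s
Formula: Z = rho * c
Z = 1.9 * 1145.9
Z = 2177.21

2177.21 rayl


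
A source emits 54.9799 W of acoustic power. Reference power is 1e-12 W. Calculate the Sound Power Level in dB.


Given values:
  W = 54.9799 W
  W_ref = 1e-12 W
Formula: SWL = 10 * log10(W / W_ref)
Compute ratio: W / W_ref = 54979900000000
Compute log10: log10(54979900000000) = 13.740204
Multiply: SWL = 10 * 13.740204 = 137.4

137.4 dB


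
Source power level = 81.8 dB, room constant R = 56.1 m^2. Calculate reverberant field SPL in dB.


Given values:
  Lw = 81.8 dB, R = 56.1 m^2
Formula: SPL = Lw + 10 * log10(4 / R)
Compute 4 / R = 4 / 56.1 = 0.071301
Compute 10 * log10(0.071301) = -11.469
SPL = 81.8 + (-11.469) = 70.33

70.33 dB


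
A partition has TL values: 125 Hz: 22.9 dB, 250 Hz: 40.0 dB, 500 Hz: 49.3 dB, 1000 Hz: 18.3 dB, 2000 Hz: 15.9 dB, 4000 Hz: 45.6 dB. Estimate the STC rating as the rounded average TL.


Given TL values at each frequency:
  125 Hz: 22.9 dB
  250 Hz: 40.0 dB
  500 Hz: 49.3 dB
  1000 Hz: 18.3 dB
  2000 Hz: 15.9 dB
  4000 Hz: 45.6 dB
Formula: STC ~ round(average of TL values)
Sum = 22.9 + 40.0 + 49.3 + 18.3 + 15.9 + 45.6 = 192.0
Average = 192.0 / 6 = 32.0
Rounded: 32

32


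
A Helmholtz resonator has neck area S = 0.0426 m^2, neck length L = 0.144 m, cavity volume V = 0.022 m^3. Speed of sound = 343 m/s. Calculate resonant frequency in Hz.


Given values:
  S = 0.0426 m^2, L = 0.144 m, V = 0.022 m^3, c = 343 m/s
Formula: f = (c / (2*pi)) * sqrt(S / (V * L))
Compute V * L = 0.022 * 0.144 = 0.003168
Compute S / (V * L) = 0.0426 / 0.003168 = 13.447
Compute sqrt(13.447) = 3.667015
Compute c / (2*pi) = 343 / 6.283185 = 54.590148
f = 54.590148 * 3.667015 = 200.18

200.18 Hz


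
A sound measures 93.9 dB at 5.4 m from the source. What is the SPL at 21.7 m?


Given values:
  SPL1 = 93.9 dB, r1 = 5.4 m, r2 = 21.7 m
Formula: SPL2 = SPL1 - 20 * log10(r2 / r1)
Compute ratio: r2 / r1 = 21.7 / 5.4 = 4.0185
Compute log10: log10(4.0185) = 0.604064
Compute drop: 20 * 0.604064 = 12.0813
SPL2 = 93.9 - 12.0813 = 81.82

81.82 dB


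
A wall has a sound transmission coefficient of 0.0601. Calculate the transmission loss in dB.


Given values:
  tau = 0.0601
Formula: TL = 10 * log10(1 / tau)
Compute 1 / tau = 1 / 0.0601 = 16.6389
Compute log10(16.6389) = 1.221125
TL = 10 * 1.221125 = 12.21

12.21 dB


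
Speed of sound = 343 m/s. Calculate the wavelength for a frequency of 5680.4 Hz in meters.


Given values:
  c = 343 m/s, f = 5680.4 Hz
Formula: lambda = c / f
lambda = 343 / 5680.4
lambda = 0.0604

0.0604 m


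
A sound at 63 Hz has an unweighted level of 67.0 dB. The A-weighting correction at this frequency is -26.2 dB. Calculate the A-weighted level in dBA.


Given values:
  SPL = 67.0 dB
  A-weighting at 63 Hz = -26.2 dB
Formula: L_A = SPL + A_weight
L_A = 67.0 + (-26.2)
L_A = 40.8

40.8 dBA


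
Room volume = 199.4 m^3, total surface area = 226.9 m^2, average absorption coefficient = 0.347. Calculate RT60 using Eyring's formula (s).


Given values:
  V = 199.4 m^3, S = 226.9 m^2, alpha = 0.347
Formula: RT60 = 0.161 * V / (-S * ln(1 - alpha))
Compute ln(1 - 0.347) = ln(0.653) = -0.426178
Denominator: -226.9 * -0.426178 = 96.6998
Numerator: 0.161 * 199.4 = 32.1034
RT60 = 32.1034 / 96.6998 = 0.332

0.332 s


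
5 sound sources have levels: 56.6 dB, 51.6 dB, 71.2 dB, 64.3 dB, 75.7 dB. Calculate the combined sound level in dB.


Formula: L_total = 10 * log10( sum(10^(Li/10)) )
  Source 1: 10^(56.6/10) = 457088.1896
  Source 2: 10^(51.6/10) = 144543.9771
  Source 3: 10^(71.2/10) = 13182567.3856
  Source 4: 10^(64.3/10) = 2691534.8039
  Source 5: 10^(75.7/10) = 37153522.9097
Sum of linear values = 53629257.2659
L_total = 10 * log10(53629257.2659) = 77.29

77.29 dB


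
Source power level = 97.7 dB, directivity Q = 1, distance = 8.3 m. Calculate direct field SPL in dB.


Given values:
  Lw = 97.7 dB, Q = 1, r = 8.3 m
Formula: SPL = Lw + 10 * log10(Q / (4 * pi * r^2))
Compute 4 * pi * r^2 = 4 * pi * 8.3^2 = 865.6973
Compute Q / denom = 1 / 865.6973 = 0.00115514
Compute 10 * log10(0.00115514) = -29.3737
SPL = 97.7 + (-29.3737) = 68.33

68.33 dB


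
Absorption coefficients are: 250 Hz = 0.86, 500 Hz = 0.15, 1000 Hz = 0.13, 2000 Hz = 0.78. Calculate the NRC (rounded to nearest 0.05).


Given values:
  a_250 = 0.86, a_500 = 0.15
  a_1000 = 0.13, a_2000 = 0.78
Formula: NRC = (a250 + a500 + a1000 + a2000) / 4
Sum = 0.86 + 0.15 + 0.13 + 0.78 = 1.92
NRC = 1.92 / 4 = 0.48
Rounded to nearest 0.05: 0.5

0.5


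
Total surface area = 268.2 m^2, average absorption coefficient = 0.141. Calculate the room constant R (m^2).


Given values:
  S = 268.2 m^2, alpha = 0.141
Formula: R = S * alpha / (1 - alpha)
Numerator: 268.2 * 0.141 = 37.8162
Denominator: 1 - 0.141 = 0.859
R = 37.8162 / 0.859 = 44.02

44.02 m^2


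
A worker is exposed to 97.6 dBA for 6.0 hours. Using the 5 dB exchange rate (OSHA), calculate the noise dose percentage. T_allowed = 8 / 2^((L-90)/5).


Given values:
  L = 97.6 dBA, T = 6.0 hours
Formula: T_allowed = 8 / 2^((L - 90) / 5)
Compute exponent: (97.6 - 90) / 5 = 1.52
Compute 2^(1.52) = 2.86791
T_allowed = 8 / 2.86791 = 2.789488 hours
Dose = (T / T_allowed) * 100
Dose = (6.0 / 2.789488) * 100 = 215.09

215.09 %


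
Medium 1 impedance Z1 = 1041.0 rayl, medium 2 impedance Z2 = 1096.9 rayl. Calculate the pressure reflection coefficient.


Given values:
  Z1 = 1041.0 rayl, Z2 = 1096.9 rayl
Formula: R = (Z2 - Z1) / (Z2 + Z1)
Numerator: Z2 - Z1 = 1096.9 - 1041.0 = 55.9
Denominator: Z2 + Z1 = 1096.9 + 1041.0 = 2137.9
R = 55.9 / 2137.9 = 0.0261

0.0261


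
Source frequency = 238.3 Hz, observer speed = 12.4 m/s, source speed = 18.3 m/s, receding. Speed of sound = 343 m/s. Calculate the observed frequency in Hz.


Given values:
  f_s = 238.3 Hz, v_o = 12.4 m/s, v_s = 18.3 m/s
  Direction: receding
Formula: f_o = f_s * (c - v_o) / (c + v_s)
Numerator: c - v_o = 343 - 12.4 = 330.6
Denominator: c + v_s = 343 + 18.3 = 361.3
f_o = 238.3 * 330.6 / 361.3 = 218.05

218.05 Hz


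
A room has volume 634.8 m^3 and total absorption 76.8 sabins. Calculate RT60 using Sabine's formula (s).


Given values:
  V = 634.8 m^3
  A = 76.8 sabins
Formula: RT60 = 0.161 * V / A
Numerator: 0.161 * 634.8 = 102.2028
RT60 = 102.2028 / 76.8 = 1.331

1.331 s


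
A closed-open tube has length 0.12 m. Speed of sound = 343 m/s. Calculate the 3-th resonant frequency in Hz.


Given values:
  Tube type: closed-open, L = 0.12 m, c = 343 m/s, n = 3
Formula: f_n = (2n - 1) * c / (4 * L)
Compute 2n - 1 = 2*3 - 1 = 5
Compute 4 * L = 4 * 0.12 = 0.48
f = 5 * 343 / 0.48
f = 3572.92

3572.92 Hz


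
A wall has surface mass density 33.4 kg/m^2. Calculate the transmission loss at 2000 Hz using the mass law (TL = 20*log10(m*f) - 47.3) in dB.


Given values:
  m = 33.4 kg/m^2, f = 2000 Hz
Formula: TL = 20 * log10(m * f) - 47.3
Compute m * f = 33.4 * 2000 = 66800.0
Compute log10(66800.0) = 4.824776
Compute 20 * 4.824776 = 96.4955
TL = 96.4955 - 47.3 = 49.2

49.2 dB


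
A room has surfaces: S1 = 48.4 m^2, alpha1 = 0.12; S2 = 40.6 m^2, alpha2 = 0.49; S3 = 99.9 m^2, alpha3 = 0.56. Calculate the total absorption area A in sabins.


Given surfaces:
  Surface 1: 48.4 * 0.12 = 5.808
  Surface 2: 40.6 * 0.49 = 19.894
  Surface 3: 99.9 * 0.56 = 55.944
Formula: A = sum(Si * alpha_i)
A = 5.808 + 19.894 + 55.944
A = 81.65

81.65 sabins


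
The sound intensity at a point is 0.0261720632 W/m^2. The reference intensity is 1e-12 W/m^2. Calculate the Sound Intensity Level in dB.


Given values:
  I = 0.0261720632 W/m^2
  I_ref = 1e-12 W/m^2
Formula: SIL = 10 * log10(I / I_ref)
Compute ratio: I / I_ref = 26172063200
Compute log10: log10(26172063200) = 10.417838
Multiply: SIL = 10 * 10.417838 = 104.18

104.18 dB


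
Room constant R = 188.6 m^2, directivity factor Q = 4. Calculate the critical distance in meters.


Given values:
  R = 188.6 m^2, Q = 4
Formula: d_c = 0.141 * sqrt(Q * R)
Compute Q * R = 4 * 188.6 = 754.4
Compute sqrt(754.4) = 27.4663
d_c = 0.141 * 27.4663 = 3.873

3.873 m


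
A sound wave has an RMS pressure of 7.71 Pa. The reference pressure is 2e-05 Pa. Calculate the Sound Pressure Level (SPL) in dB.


Given values:
  p = 7.71 Pa
  p_ref = 2e-05 Pa
Formula: SPL = 20 * log10(p / p_ref)
Compute ratio: p / p_ref = 7.71 / 2e-05 = 385500
Compute log10: log10(385500) = 5.586024
Multiply: SPL = 20 * 5.586024 = 111.72

111.72 dB


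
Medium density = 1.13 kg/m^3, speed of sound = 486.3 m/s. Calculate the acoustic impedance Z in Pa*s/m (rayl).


Given values:
  rho = 1.13 kg/m^3
  c = 486.3 m/s
Formula: Z = rho * c
Z = 1.13 * 486.3
Z = 549.52

549.52 rayl


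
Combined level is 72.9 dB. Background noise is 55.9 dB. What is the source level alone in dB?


Given values:
  L_total = 72.9 dB, L_bg = 55.9 dB
Formula: L_source = 10 * log10(10^(L_total/10) - 10^(L_bg/10))
Convert to linear:
  10^(72.9/10) = 19498445.9976
  10^(55.9/10) = 389045.145
Difference: 19498445.9976 - 389045.145 = 19109400.8526
L_source = 10 * log10(19109400.8526) = 72.81

72.81 dB


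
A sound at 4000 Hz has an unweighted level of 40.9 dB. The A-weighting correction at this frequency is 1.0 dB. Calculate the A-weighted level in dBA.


Given values:
  SPL = 40.9 dB
  A-weighting at 4000 Hz = 1.0 dB
Formula: L_A = SPL + A_weight
L_A = 40.9 + (1.0)
L_A = 41.9

41.9 dBA


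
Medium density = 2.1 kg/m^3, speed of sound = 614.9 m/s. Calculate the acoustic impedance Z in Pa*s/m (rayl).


Given values:
  rho = 2.1 kg/m^3
  c = 614.9 m/s
Formula: Z = rho * c
Z = 2.1 * 614.9
Z = 1291.29

1291.29 rayl
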